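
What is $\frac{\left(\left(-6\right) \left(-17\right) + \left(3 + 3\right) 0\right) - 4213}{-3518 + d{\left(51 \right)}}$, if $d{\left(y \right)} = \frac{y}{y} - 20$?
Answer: $\frac{4111}{3537} \approx 1.1623$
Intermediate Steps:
$d{\left(y \right)} = -19$ ($d{\left(y \right)} = 1 - 20 = -19$)
$\frac{\left(\left(-6\right) \left(-17\right) + \left(3 + 3\right) 0\right) - 4213}{-3518 + d{\left(51 \right)}} = \frac{\left(\left(-6\right) \left(-17\right) + \left(3 + 3\right) 0\right) - 4213}{-3518 - 19} = \frac{\left(102 + 6 \cdot 0\right) - 4213}{-3537} = \left(\left(102 + 0\right) - 4213\right) \left(- \frac{1}{3537}\right) = \left(102 - 4213\right) \left(- \frac{1}{3537}\right) = \left(-4111\right) \left(- \frac{1}{3537}\right) = \frac{4111}{3537}$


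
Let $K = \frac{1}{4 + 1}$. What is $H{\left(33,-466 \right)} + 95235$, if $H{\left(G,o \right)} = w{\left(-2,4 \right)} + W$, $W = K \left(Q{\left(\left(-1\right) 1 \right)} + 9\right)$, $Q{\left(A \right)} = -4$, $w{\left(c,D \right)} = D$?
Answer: $95240$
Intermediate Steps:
$K = \frac{1}{5} \approx 0.2$
$W = 1$ ($W = \frac{-4 + 9}{5} = \frac{1}{5} \cdot 5 = 1$)
$H{\left(G,o \right)} = 5$ ($H{\left(G,o \right)} = 4 + 1 = 5$)
$H{\left(33,-466 \right)} + 95235 = 5 + 95235 = 95240$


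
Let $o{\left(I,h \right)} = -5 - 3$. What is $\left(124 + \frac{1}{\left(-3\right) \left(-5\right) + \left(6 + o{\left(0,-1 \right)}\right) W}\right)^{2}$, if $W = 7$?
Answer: $15625$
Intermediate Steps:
$o{\left(I,h \right)} = -8$ ($o{\left(I,h \right)} = -5 - 3 = -8$)
$\left(124 + \frac{1}{\left(-3\right) \left(-5\right) + \left(6 + o{\left(0,-1 \right)}\right) W}\right)^{2} = \left(124 + \frac{1}{\left(-3\right) \left(-5\right) + \left(6 - 8\right) 7}\right)^{2} = \left(124 + \frac{1}{15 - 14}\right)^{2} = \left(124 + 1^{-1}\right)^{2} = \left(124 + 1\right)^{2} = 125^{2} = 15625$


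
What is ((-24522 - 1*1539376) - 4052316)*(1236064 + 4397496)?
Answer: -31639278541840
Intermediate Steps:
((-24522 - 1*1539376) - 4052316)*(1236064 + 4397496) = ((-24522 - 1539376) - 4052316)*5633560 = (-1563898 - 4052316)*5633560 = -5616214*5633560 = -31639278541840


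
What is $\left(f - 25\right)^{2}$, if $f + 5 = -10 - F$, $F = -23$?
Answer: $289$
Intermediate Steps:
$f = 8$ ($f = -5 - -13 = -5 + \left(-10 + 23\right) = -5 + 13 = 8$)
$\left(f - 25\right)^{2} = \left(8 - 25\right)^{2} = \left(-17\right)^{2} = 289$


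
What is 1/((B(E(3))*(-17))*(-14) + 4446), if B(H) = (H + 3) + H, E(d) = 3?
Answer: 1/6588 ≈ 0.00015179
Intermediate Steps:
B(H) = 3 + 2*H (B(H) = (3 + H) + H = 3 + 2*H)
1/((B(E(3))*(-17))*(-14) + 4446) = 1/(((3 + 2*3)*(-17))*(-14) + 4446) = 1/(((3 + 6)*(-17))*(-14) + 4446) = 1/((9*(-17))*(-14) + 4446) = 1/(-153*(-14) + 4446) = 1/(2142 + 4446) = 1/6588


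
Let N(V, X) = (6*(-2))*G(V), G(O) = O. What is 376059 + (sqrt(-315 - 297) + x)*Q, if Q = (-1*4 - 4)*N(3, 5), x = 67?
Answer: 395355 + 1728*I*sqrt(17) ≈ 3.9536e+5 + 7124.7*I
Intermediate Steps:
N(V, X) = -12*V (N(V, X) = (6*(-2))*V = -12*V)
Q = 288 (Q = (-1*4 - 4)*(-12*3) = (-4 - 4)*(-36) = -8*(-36) = 288)
376059 + (sqrt(-315 - 297) + x)*Q = 376059 + (sqrt(-315 - 297) + 67)*288 = 376059 + (sqrt(-612) + 67)*288 = 376059 + (6*I*sqrt(17) + 67)*288 = 376059 + (67 + 6*I*sqrt(17))*288 = 376059 + (19296 + 1728*I*sqrt(17)) = 395355 + 1728*I*sqrt(17)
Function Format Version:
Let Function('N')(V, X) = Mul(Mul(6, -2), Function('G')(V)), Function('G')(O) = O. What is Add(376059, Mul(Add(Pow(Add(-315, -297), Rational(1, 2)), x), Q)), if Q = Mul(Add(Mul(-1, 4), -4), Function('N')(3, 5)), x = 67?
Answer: Add(395355, Mul(1728, I, Pow(17, Rational(1, 2)))) ≈ Add(3.9536e+5, Mul(7124.7, I))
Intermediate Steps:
Function('N')(V, X) = Mul(-12, V) (Function('N')(V, X) = Mul(Mul(6, -2), V) = Mul(-12, V))
Q = 288 (Q = Mul(Add(Mul(-1, 4), -4), Mul(-12, 3)) = Mul(Add(-4, -4), -36) = Mul(-8, -36) = 288)
Add(376059, Mul(Add(Pow(Add(-315, -297), Rational(1, 2)), x), Q)) = Add(376059, Mul(Add(Pow(Add(-315, -297), Rational(1, 2)), 67), 288)) = Add(376059, Mul(Add(Pow(-612, Rational(1, 2)), 67), 288)) = Add(376059, Mul(Add(Mul(6, I, Pow(17, Rational(1, 2))), 67), 288)) = Add(376059, Mul(Add(67, Mul(6, I, Pow(17, Rational(1, 2)))), 288)) = Add(376059, Add(19296, Mul(1728, I, Pow(17, Rational(1, 2))))) = Add(395355, Mul(1728, I, Pow(17, Rational(1, 2))))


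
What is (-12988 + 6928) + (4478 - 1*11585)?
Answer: -13167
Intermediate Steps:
(-12988 + 6928) + (4478 - 1*11585) = -6060 + (4478 - 11585) = -6060 - 7107 = -13167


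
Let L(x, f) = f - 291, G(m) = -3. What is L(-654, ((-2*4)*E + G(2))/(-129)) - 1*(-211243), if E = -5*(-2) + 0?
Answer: 27212891/129 ≈ 2.1095e+5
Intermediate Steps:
E = 10 (E = 10 + 0 = 10)
L(x, f) = -291 + f
L(-654, ((-2*4)*E + G(2))/(-129)) - 1*(-211243) = (-291 + (-2*4*10 - 3)/(-129)) - 1*(-211243) = (-291 + (-8*10 - 3)*(-1/129)) + 211243 = (-291 + (-80 - 3)*(-1/129)) + 211243 = (-291 - 83*(-1/129)) + 211243 = (-291 + 83/129) + 211243 = -37456/129 + 211243 = 27212891/129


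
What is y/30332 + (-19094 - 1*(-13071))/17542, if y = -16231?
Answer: -233706919/266041972 ≈ -0.87846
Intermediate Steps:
y/30332 + (-19094 - 1*(-13071))/17542 = -16231/30332 + (-19094 - 1*(-13071))/17542 = -16231*1/30332 + (-19094 + 13071)*(1/17542) = -16231/30332 - 6023*1/17542 = -16231/30332 - 6023/17542 = -233706919/266041972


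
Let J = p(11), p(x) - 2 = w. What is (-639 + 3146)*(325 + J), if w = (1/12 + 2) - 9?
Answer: 9629387/12 ≈ 8.0245e+5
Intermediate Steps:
w = -83/12 (w = (1*(1/12) + 2) - 9 = (1/12 + 2) - 9 = 25/12 - 9 = -83/12 ≈ -6.9167)
p(x) = -59/12 (p(x) = 2 - 83/12 = -59/12)
J = -59/12 ≈ -4.9167
(-639 + 3146)*(325 + J) = (-639 + 3146)*(325 - 59/12) = 2507*(3841/12) = 9629387/12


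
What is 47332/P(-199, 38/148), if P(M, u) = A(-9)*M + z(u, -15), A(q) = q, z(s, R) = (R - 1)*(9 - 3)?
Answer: 47332/1695 ≈ 27.924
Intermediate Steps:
z(s, R) = -6 + 6*R (z(s, R) = (-1 + R)*6 = -6 + 6*R)
P(M, u) = -96 - 9*M (P(M, u) = -9*M + (-6 + 6*(-15)) = -9*M + (-6 - 90) = -9*M - 96 = -96 - 9*M)
47332/P(-199, 38/148) = 47332/(-96 - 9*(-199)) = 47332/(-96 + 1791) = 47332/1695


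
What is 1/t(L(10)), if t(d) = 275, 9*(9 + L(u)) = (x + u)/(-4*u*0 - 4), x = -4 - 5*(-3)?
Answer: 1/275 ≈ 0.0036364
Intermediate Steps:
x = 11 (x = -4 + 15 = 11)
L(u) = -335/36 - u/36 (L(u) = -9 + ((11 + u)/(-4*u*0 - 4))/9 = -9 + ((11 + u)/(0 - 4))/9 = -9 + ((11 + u)/(-4))/9 = -9 + ((11 + u)*(-¼))/9 = -9 + (-11/4 - u/4)/9 = -9 + (-11/36 - u/36) = -335/36 - u/36)
1/t(L(10)) = 1/275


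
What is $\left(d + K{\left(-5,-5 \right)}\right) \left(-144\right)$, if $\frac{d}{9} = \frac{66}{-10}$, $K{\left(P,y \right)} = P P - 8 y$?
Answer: $- \frac{4032}{5} \approx -806.4$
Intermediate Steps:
$K{\left(P,y \right)} = P^{2} - 8 y$
$d = - \frac{297}{5}$ ($d = 9 \frac{66}{-10} = 9 \cdot 66 \left(- \frac{1}{10}\right) = 9 \left(- \frac{33}{5}\right) = - \frac{297}{5} \approx -59.4$)
$\left(d + K{\left(-5,-5 \right)}\right) \left(-144\right) = \left(- \frac{297}{5} + \left(\left(-5\right)^{2} - -40\right)\right) \left(-144\right) = \left(- \frac{297}{5} + \left(25 + 40\right)\right) \left(-144\right) = \left(- \frac{297}{5} + 65\right) \left(-144\right) = \frac{28}{5} \left(-144\right) = - \frac{4032}{5}$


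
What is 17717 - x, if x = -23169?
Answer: 40886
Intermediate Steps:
17717 - x = 17717 - 1*(-23169) = 17717 + 23169 = 40886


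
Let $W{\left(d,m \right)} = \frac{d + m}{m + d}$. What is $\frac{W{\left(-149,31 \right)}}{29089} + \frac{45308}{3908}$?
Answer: $\frac{329492080}{28419953} \approx 11.594$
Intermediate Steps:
$W{\left(d,m \right)} = 1$ ($W{\left(d,m \right)} = \frac{d + m}{d + m} = 1$)
$\frac{W{\left(-149,31 \right)}}{29089} + \frac{45308}{3908} = 1 \cdot \frac{1}{29089} + \frac{45308}{3908} = 1 \cdot \frac{1}{29089} + 45308 \cdot \frac{1}{3908} = \frac{1}{29089} + \frac{11327}{977} = \frac{329492080}{28419953}$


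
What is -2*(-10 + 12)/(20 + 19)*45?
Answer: -60/13 ≈ -4.6154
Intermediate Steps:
-2*(-10 + 12)/(20 + 19)*45 = -4/39*45 = -60/13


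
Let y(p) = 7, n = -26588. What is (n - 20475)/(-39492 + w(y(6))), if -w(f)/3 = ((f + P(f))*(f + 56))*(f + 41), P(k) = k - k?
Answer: 47063/102996 ≈ 0.45694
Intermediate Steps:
P(k) = 0
w(f) = -3*f*(41 + f)*(56 + f) (w(f) = -3*(f + 0)*(f + 56)*(f + 41) = -3*f*(56 + f)*(41 + f) = -3*f*(41 + f)*(56 + f))
(n - 20475)/(-39492 + w(y(6))) = (-26588 - 20475)/(-39492 + 3*7*(-2296 - 1*7**2 - 97*7)) = -47063/(-39492 + 3*7*(-2296 - 1*49 - 679)) = -47063/(-39492 + 3*7*(-2296 - 49 - 679)) = -47063/(-39492 + 3*7*(-3024)) = -47063/(-39492 - 63504) = -47063/(-102996) = -47063*(-1/102996) = 47063/102996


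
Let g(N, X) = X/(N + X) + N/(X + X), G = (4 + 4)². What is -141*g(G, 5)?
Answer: -104951/115 ≈ -912.62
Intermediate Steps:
G = 64 (G = 8² = 64)
g(N, X) = X/(N + X) + N/(2*X) (g(N, X) = X/(N + X) + N/((2*X)) = X/(N + X) + N*(1/(2*X)) = X/(N + X) + N/(2*X))
-141*g(G, 5) = -141*(64² + 2*5² + 64*5)/(2*5*(64 + 5)) = -141*(4096 + 2*25 + 320)/(2*5*69) = -141*(4096 + 50 + 320)/(2*5*69) = -141*4466/(2*5*69) = -141*2233/345 = -104951/115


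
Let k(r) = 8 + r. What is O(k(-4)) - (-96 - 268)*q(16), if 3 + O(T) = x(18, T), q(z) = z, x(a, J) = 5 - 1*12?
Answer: 5814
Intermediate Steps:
x(a, J) = -7 (x(a, J) = 5 - 12 = -7)
O(T) = -10 (O(T) = -3 - 7 = -10)
O(k(-4)) - (-96 - 268)*q(16) = -10 - (-96 - 268)*16 = -10 - (-364)*16 = -10 - 1*(-5824) = -10 + 5824 = 5814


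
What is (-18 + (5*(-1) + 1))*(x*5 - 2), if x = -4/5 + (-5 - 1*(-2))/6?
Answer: 187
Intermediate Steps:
x = -13/10 (x = -4*⅕ + (-5 + 2)*(⅙) = -⅘ - 3*⅙ = -⅘ - ½ = -13/10 ≈ -1.3000)
(-18 + (5*(-1) + 1))*(x*5 - 2) = (-18 + (5*(-1) + 1))*(-13/10*5 - 2) = (-18 + (-5 + 1))*(-13/2 - 2) = (-18 - 4)*(-17/2) = -22*(-17/2) = 187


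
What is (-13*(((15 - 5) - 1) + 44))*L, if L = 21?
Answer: -14469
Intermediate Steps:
(-13*(((15 - 5) - 1) + 44))*L = -13*(((15 - 5) - 1) + 44)*21 = -13*((10 - 1) + 44)*21 = -13*(9 + 44)*21 = -13*53*21 = -689*21 = -14469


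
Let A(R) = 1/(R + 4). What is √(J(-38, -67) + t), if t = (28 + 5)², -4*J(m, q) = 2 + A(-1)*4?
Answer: √39174/6 ≈ 32.987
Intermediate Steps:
A(R) = 1/(4 + R)
J(m, q) = -⅚ (J(m, q) = -(2 + 4/(4 - 1))/4 = -(2 + 4/3)/4 = -¼*10/3 = -⅚)
t = 1089 (t = 33² = 1089)
√(J(-38, -67) + t) = √(-⅚ + 1089) = √(6529/6) = √39174/6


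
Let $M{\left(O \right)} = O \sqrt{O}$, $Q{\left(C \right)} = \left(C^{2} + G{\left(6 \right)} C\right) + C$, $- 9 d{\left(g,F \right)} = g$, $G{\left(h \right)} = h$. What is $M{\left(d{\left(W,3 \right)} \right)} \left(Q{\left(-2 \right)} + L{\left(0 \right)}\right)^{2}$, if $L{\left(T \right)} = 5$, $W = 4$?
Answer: $- \frac{200 i}{27} \approx - 7.4074 i$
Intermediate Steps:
$d{\left(g,F \right)} = - \frac{g}{9}$
$Q{\left(C \right)} = C^{2} + 7 C$ ($Q{\left(C \right)} = \left(C^{2} + 6 C\right) + C = C^{2} + 7 C$)
$M{\left(O \right)} = O^{\frac{3}{2}}$
$M{\left(d{\left(W,3 \right)} \right)} \left(Q{\left(-2 \right)} + L{\left(0 \right)}\right)^{2} = \left(\left(- \frac{1}{9}\right) 4\right)^{\frac{3}{2}} \left(- 2 \left(7 - 2\right) + 5\right)^{2} = \left(- \frac{4}{9}\right)^{\frac{3}{2}} \left(\left(-2\right) 5 + 5\right)^{2} = - \frac{8 i}{27} \left(-10 + 5\right)^{2} = - \frac{8 i}{27} \left(-5\right)^{2} = - \frac{8 i}{27} \cdot 25 = - \frac{200 i}{27}$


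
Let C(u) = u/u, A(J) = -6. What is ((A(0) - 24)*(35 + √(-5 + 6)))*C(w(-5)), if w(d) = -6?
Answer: -1080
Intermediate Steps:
C(u) = 1
((A(0) - 24)*(35 + √(-5 + 6)))*C(w(-5)) = ((-6 - 24)*(35 + √(-5 + 6)))*1 = -30*(35 + √1)*1 = -30*(35 + 1)*1 = -30*36*1 = -1080*1 = -1080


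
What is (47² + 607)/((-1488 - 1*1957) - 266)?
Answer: -2816/3711 ≈ -0.75883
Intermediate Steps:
(47² + 607)/((-1488 - 1*1957) - 266) = (2209 + 607)/((-1488 - 1957) - 266) = 2816/(-3445 - 266) = 2816/(-3711) = 2816*(-1/3711) = -2816/3711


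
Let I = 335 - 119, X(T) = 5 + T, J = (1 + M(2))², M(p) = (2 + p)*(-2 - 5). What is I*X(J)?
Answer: 158544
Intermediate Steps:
M(p) = -14 - 7*p (M(p) = (2 + p)*(-7) = -14 - 7*p)
J = 729 (J = (1 + (-14 - 7*2))² = (1 + (-14 - 14))² = (1 - 28)² = (-27)² = 729)
I = 216
I*X(J) = 216*(5 + 729) = 216*734 = 158544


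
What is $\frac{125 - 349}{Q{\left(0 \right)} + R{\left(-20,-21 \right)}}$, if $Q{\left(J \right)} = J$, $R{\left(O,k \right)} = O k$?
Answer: $- \frac{8}{15} \approx -0.53333$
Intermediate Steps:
$\frac{125 - 349}{Q{\left(0 \right)} + R{\left(-20,-21 \right)}} = \frac{125 - 349}{0 - -420} = - \frac{224}{0 + 420} = - \frac{224}{420} = \left(-224\right) \frac{1}{420} = - \frac{8}{15}$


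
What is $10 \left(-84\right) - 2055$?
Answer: $-2895$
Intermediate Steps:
$10 \left(-84\right) - 2055 = -840 - 2055 = -2895$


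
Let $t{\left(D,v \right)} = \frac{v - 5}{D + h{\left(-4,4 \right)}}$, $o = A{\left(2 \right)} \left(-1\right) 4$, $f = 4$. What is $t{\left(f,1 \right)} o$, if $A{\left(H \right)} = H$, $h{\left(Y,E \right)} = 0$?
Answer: $8$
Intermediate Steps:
$o = -8$ ($o = 2 \left(-1\right) 4 = \left(-2\right) 4 = -8$)
$t{\left(D,v \right)} = \frac{-5 + v}{D}$ ($t{\left(D,v \right)} = \frac{v - 5}{D + 0} = \frac{-5 + v}{D}$)
$t{\left(f,1 \right)} o = \frac{-5 + 1}{4} \left(-8\right) = \frac{1}{4} \left(-4\right) \left(-8\right) = \left(-1\right) \left(-8\right) = 8$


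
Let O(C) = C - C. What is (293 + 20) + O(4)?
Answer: 313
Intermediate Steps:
O(C) = 0
(293 + 20) + O(4) = (293 + 20) + 0 = 313 + 0 = 313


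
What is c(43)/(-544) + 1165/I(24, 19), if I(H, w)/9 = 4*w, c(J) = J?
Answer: 151087/93024 ≈ 1.6242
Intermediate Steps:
I(H, w) = 36*w (I(H, w) = 9*(4*w) = 36*w)
c(43)/(-544) + 1165/I(24, 19) = 43/(-544) + 1165/((36*19)) = 43*(-1/544) + 1165/684 = -43/544 + 1165*(1/684) = -43/544 + 1165/684 = 151087/93024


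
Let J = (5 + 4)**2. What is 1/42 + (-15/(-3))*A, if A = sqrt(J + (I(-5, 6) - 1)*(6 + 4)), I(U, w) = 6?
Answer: 1/42 + 5*sqrt(131) ≈ 57.251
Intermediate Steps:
J = 81 (J = 9**2 = 81)
A = sqrt(131) (A = sqrt(81 + (6 - 1)*(6 + 4)) = sqrt(81 + 5*10) = sqrt(81 + 50) = sqrt(131) ≈ 11.446)
1/42 + (-15/(-3))*A = 1/42 + (-15/(-3))*sqrt(131) = 1/42 + (-15*(-1/3))*sqrt(131) = 1/42 + 5*sqrt(131)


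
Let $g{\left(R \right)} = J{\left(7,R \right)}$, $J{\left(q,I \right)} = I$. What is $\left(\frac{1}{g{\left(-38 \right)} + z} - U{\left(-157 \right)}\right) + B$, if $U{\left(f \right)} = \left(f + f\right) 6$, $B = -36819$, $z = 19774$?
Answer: $- \frac{689477159}{19736} \approx -34935.0$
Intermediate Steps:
$g{\left(R \right)} = R$
$U{\left(f \right)} = 12 f$ ($U{\left(f \right)} = 2 f 6 = 12 f$)
$\left(\frac{1}{g{\left(-38 \right)} + z} - U{\left(-157 \right)}\right) + B = \left(\frac{1}{-38 + 19774} - 12 \left(-157\right)\right) - 36819 = \left(\frac{1}{19736} - -1884\right) - 36819 = \left(\frac{1}{19736} + 1884\right) - 36819 = \frac{37182625}{19736} - 36819 = - \frac{689477159}{19736}$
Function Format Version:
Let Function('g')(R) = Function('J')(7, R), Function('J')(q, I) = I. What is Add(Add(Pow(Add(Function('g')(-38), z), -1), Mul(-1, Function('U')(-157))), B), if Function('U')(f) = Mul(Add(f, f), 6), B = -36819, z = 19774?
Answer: Rational(-689477159, 19736) ≈ -34935.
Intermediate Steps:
Function('g')(R) = R
Function('U')(f) = Mul(12, f) (Function('U')(f) = Mul(Mul(2, f), 6) = Mul(12, f))
Add(Add(Pow(Add(Function('g')(-38), z), -1), Mul(-1, Function('U')(-157))), B) = Add(Add(Pow(Add(-38, 19774), -1), Mul(-1, Mul(12, -157))), -36819) = Add(Add(Pow(19736, -1), Mul(-1, -1884)), -36819) = Add(Add(Rational(1, 19736), 1884), -36819) = Add(Rational(37182625, 19736), -36819) = Rational(-689477159, 19736)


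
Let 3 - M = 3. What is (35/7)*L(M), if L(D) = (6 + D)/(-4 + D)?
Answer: -15/2 ≈ -7.5000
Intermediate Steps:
M = 0 (M = 3 - 1*3 = 3 - 3 = 0)
L(D) = (6 + D)/(-4 + D)
(35/7)*L(M) = (35/7)*((6 + 0)/(-4 + 0)) = (35*(⅐))*(6/(-4)) = 5*(-¼*6) = 5*(-3/2) = -15/2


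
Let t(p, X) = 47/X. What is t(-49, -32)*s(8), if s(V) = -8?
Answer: 47/4 ≈ 11.750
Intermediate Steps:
t(-49, -32)*s(8) = (47/(-32))*(-8) = (47*(-1/32))*(-8) = -47/32*(-8) = 47/4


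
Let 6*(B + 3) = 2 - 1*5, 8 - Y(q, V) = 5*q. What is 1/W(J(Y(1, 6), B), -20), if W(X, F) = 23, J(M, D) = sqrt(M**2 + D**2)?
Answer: 1/23 ≈ 0.043478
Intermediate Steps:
Y(q, V) = 8 - 5*q
B = -7/2 (B = -3 + (2 - 1*5)/6 = -3 + (2 - 5)/6 = -3 + (1/6)*(-3) = -3 - 1/2 = -7/2 ≈ -3.5000)
J(M, D) = sqrt(D**2 + M**2)
1/W(J(Y(1, 6), B), -20) = 1/23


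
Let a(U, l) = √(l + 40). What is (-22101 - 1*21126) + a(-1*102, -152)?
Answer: -43227 + 4*I*√7 ≈ -43227.0 + 10.583*I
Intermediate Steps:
a(U, l) = √(40 + l)
(-22101 - 1*21126) + a(-1*102, -152) = (-22101 - 1*21126) + √(40 - 152) = (-22101 - 21126) + √(-112) = -43227 + 4*I*√7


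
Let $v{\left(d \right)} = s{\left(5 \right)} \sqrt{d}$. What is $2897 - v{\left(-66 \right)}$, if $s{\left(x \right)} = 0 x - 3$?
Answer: $2897 + 3 i \sqrt{66} \approx 2897.0 + 24.372 i$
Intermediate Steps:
$s{\left(x \right)} = -3$ ($s{\left(x \right)} = 0 - 3 = -3$)
$v{\left(d \right)} = - 3 \sqrt{d}$
$2897 - v{\left(-66 \right)} = 2897 - - 3 \sqrt{-66} = 2897 - - 3 i \sqrt{66} = 2897 + 3 i \sqrt{66}$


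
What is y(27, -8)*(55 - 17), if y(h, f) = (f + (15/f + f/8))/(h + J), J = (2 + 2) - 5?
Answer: -1653/104 ≈ -15.894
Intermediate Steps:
J = -1 (J = 4 - 5 = -1)
y(h, f) = (15/f + 9*f/8)/(-1 + h) (y(h, f) = (f + (15/f + f/8))/(h - 1) = (f + (15/f + f*(⅛)))/(-1 + h) = (f + (15/f + f/8))/(-1 + h) = (15/f + 9*f/8)/(-1 + h))
y(27, -8)*(55 - 17) = ((3/8)*(40 + 3*(-8)²)/(-8*(-1 + 27)))*(55 - 17) = ((3/8)*(-⅛)*(40 + 3*64)/26)*38 = ((3/8)*(-⅛)*(1/26)*(40 + 192))*38 = ((3/8)*(-⅛)*(1/26)*232)*38 = -87/208*38 = -1653/104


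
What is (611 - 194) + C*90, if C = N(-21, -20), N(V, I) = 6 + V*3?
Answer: -4713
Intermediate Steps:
N(V, I) = 6 + 3*V
C = -57 (C = 6 + 3*(-21) = 6 - 63 = -57)
(611 - 194) + C*90 = (611 - 194) - 57*90 = 417 - 5130 = -4713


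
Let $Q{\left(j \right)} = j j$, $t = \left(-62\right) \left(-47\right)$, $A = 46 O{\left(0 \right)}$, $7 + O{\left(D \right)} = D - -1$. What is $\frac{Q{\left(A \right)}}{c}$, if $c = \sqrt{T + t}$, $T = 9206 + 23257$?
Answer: $\frac{76176 \sqrt{35377}}{35377} \approx 405.0$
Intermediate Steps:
$O{\left(D \right)} = -6 + D$ ($O{\left(D \right)} = -7 + \left(D - -1\right) = -7 + \left(D + 1\right) = -7 + \left(1 + D\right) = -6 + D$)
$T = 32463$
$A = -276$ ($A = 46 \left(-6 + 0\right) = 46 \left(-6\right) = -276$)
$t = 2914$
$Q{\left(j \right)} = j^{2}$
$c = \sqrt{35377}$ ($c = \sqrt{32463 + 2914} = \sqrt{35377} \approx 188.09$)
$\frac{Q{\left(A \right)}}{c} = \frac{\left(-276\right)^{2}}{\sqrt{35377}} = 76176 \frac{\sqrt{35377}}{35377} = \frac{76176 \sqrt{35377}}{35377}$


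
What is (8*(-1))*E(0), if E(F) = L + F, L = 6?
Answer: -48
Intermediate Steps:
E(F) = 6 + F
(8*(-1))*E(0) = (8*(-1))*(6 + 0) = -8*6 = -48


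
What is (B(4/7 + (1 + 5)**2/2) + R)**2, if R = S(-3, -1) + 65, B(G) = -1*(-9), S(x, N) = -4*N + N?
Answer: 5929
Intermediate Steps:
S(x, N) = -3*N
B(G) = 9
R = 68 (R = -3*(-1) + 65 = 3 + 65 = 68)
(B(4/7 + (1 + 5)**2/2) + R)**2 = (9 + 68)**2 = 77**2 = 5929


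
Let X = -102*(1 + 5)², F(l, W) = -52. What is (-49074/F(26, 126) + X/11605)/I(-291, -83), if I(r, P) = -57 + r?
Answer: -94885471/35000680 ≈ -2.7110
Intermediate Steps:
X = -3672 (X = -102*6² = -102*36 = -3672)
(-49074/F(26, 126) + X/11605)/I(-291, -83) = (-49074/(-52) - 3672/11605)/(-57 - 291) = (-49074*(-1/52) - 3672*1/11605)/(-348) = (24537/26 - 3672/11605)*(-1/348) = (284656413/301730)*(-1/348) = -94885471/35000680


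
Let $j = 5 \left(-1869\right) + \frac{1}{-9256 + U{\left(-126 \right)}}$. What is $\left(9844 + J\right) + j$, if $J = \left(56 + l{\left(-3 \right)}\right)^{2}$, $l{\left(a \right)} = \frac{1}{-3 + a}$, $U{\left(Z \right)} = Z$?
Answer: $\frac{610716581}{168876} \approx 3616.4$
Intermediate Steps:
$j = - \frac{87674791}{9382}$ ($j = 5 \left(-1869\right) + \frac{1}{-9256 - 126} = -9345 + \frac{1}{-9382} = -9345 - \frac{1}{9382} = - \frac{87674791}{9382} \approx -9345.0$)
$J = \frac{112225}{36}$ ($J = \left(56 + \frac{1}{-3 - 3}\right)^{2} = \left(56 + \frac{1}{-6}\right)^{2} = \left(56 - \frac{1}{6}\right)^{2} = \left(\frac{335}{6}\right)^{2} = \frac{112225}{36} \approx 3117.4$)
$\left(9844 + J\right) + j = \left(9844 + \frac{112225}{36}\right) - \frac{87674791}{9382} = \frac{466609}{36} - \frac{87674791}{9382} = \frac{610716581}{168876}$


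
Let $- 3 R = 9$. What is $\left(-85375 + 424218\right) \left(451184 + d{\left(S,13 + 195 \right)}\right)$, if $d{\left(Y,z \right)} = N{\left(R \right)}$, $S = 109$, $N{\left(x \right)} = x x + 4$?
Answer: $152884945071$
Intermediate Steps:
$R = -3$ ($R = \left(- \frac{1}{3}\right) 9 = -3$)
$N{\left(x \right)} = 4 + x^{2}$ ($N{\left(x \right)} = x^{2} + 4 = 4 + x^{2}$)
$d{\left(Y,z \right)} = 13$ ($d{\left(Y,z \right)} = 4 + \left(-3\right)^{2} = 4 + 9 = 13$)
$\left(-85375 + 424218\right) \left(451184 + d{\left(S,13 + 195 \right)}\right) = \left(-85375 + 424218\right) \left(451184 + 13\right) = 338843 \cdot 451197 = 152884945071$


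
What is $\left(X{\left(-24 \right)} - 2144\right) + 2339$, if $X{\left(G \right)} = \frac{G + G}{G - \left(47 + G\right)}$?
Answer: $\frac{9213}{47} \approx 196.02$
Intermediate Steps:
$X{\left(G \right)} = - \frac{2 G}{47}$ ($X{\left(G \right)} = \frac{2 G}{-47} = 2 G \left(- \frac{1}{47}\right) = - \frac{2 G}{47}$)
$\left(X{\left(-24 \right)} - 2144\right) + 2339 = \left(\left(- \frac{2}{47}\right) \left(-24\right) - 2144\right) + 2339 = \left(\frac{48}{47} - 2144\right) + 2339 = - \frac{100720}{47} + 2339 = \frac{9213}{47}$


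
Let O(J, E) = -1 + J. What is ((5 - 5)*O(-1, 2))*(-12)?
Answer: 0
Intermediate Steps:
((5 - 5)*O(-1, 2))*(-12) = ((5 - 5)*(-1 - 1))*(-12) = (0*(-2))*(-12) = 0*(-12) = 0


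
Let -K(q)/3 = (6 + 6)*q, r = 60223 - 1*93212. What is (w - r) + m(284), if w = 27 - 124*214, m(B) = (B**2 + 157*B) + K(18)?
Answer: 131076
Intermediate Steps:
r = -32989 (r = 60223 - 93212 = -32989)
K(q) = -36*q (K(q) = -3*(6 + 6)*q = -36*q)
m(B) = -648 + B**2 + 157*B (m(B) = (B**2 + 157*B) - 36*18 = (B**2 + 157*B) - 648 = -648 + B**2 + 157*B)
w = -26509 (w = 27 - 26536 = -26509)
(w - r) + m(284) = (-26509 - 1*(-32989)) + (-648 + 284**2 + 157*284) = (-26509 + 32989) + (-648 + 80656 + 44588) = 6480 + 124596 = 131076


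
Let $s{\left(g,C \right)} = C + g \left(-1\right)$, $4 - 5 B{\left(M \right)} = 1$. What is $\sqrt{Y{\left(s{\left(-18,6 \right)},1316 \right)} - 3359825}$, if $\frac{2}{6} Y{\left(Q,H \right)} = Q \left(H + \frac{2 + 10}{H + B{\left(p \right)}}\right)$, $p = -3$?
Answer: $\frac{i \sqrt{141494812666337}}{6583} \approx 1807.0 i$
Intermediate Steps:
$B{\left(M \right)} = \frac{3}{5}$ ($B{\left(M \right)} = \frac{4}{5} - \frac{1}{5} = \frac{3}{5}$)
$s{\left(g,C \right)} = C - g$
$Y{\left(Q,H \right)} = 3 Q \left(H + \frac{12}{\frac{3}{5} + H}\right)$ ($Y{\left(Q,H \right)} = 3 Q \left(H + \frac{2 + 10}{H + \frac{3}{5}}\right) = 3 Q \left(H + \frac{12}{\frac{3}{5} + H}\right)$)
$\sqrt{Y{\left(s{\left(-18,6 \right)},1316 \right)} - 3359825} = \sqrt{\frac{3 \left(6 - -18\right) \left(60 + 3 \cdot 1316 + 5 \cdot 1316^{2}\right)}{3 + 5 \cdot 1316} - 3359825} = \sqrt{\frac{3 \left(6 + 18\right) \left(60 + 3948 + 5 \cdot 1731856\right)}{3 + 6580} - 3359825} = \sqrt{3 \cdot 24 \cdot \frac{1}{6583} \left(60 + 3948 + 8659280\right) - 3359825} = \sqrt{3 \cdot 24 \cdot \frac{1}{6583} \cdot 8663288 - 3359825} = \sqrt{\frac{623756736}{6583} - 3359825} = \sqrt{- \frac{21493971239}{6583}} = \frac{i \sqrt{141494812666337}}{6583}$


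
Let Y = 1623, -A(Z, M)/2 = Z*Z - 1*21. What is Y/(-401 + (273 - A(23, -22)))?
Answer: 541/296 ≈ 1.8277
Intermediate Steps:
A(Z, M) = 42 - 2*Z² (A(Z, M) = -2*(Z*Z - 1*21) = -2*(Z² - 21) = -2*(-21 + Z²) = 42 - 2*Z²)
Y/(-401 + (273 - A(23, -22))) = 1623/(-401 + (273 - (42 - 2*23²))) = 1623/(-401 + (273 - (42 - 2*529))) = 1623/(-401 + (273 - (42 - 1058))) = 1623/(-401 + (273 - 1*(-1016))) = 1623/(-401 + (273 + 1016)) = 1623/(-401 + 1289) = 1623/888 = 1623*(1/888) = 541/296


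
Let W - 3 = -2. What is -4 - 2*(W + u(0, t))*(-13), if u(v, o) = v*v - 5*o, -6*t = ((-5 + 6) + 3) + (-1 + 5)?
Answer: 586/3 ≈ 195.33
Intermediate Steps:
W = 1 (W = 3 - 2 = 1)
t = -4/3 (t = -(((-5 + 6) + 3) + (-1 + 5))/6 = -((1 + 3) + 4)/6 = -(4 + 4)/6 = -⅙*8 = -4/3 ≈ -1.3333)
u(v, o) = v² - 5*o
-4 - 2*(W + u(0, t))*(-13) = -4 - 2*(1 + (0² - 5*(-4/3)))*(-13) = -4 - 2*(1 + (0 + 20/3))*(-13) = -4 - 2*(1 + 20/3)*(-13) = -4 - 2*23/3*(-13) = -4 - 46/3*(-13) = -4 + 598/3 = 586/3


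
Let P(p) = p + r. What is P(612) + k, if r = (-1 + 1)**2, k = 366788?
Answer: 367400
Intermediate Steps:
r = 0 (r = 0**2 = 0)
P(p) = p (P(p) = p + 0 = p)
P(612) + k = 612 + 366788 = 367400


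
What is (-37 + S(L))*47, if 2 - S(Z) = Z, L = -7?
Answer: -1316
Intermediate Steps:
S(Z) = 2 - Z
(-37 + S(L))*47 = (-37 + (2 - 1*(-7)))*47 = (-37 + (2 + 7))*47 = (-37 + 9)*47 = -28*47 = -1316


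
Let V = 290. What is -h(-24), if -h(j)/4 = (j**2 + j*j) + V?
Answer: 5768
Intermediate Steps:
h(j) = -1160 - 8*j**2 (h(j) = -4*((j**2 + j*j) + 290) = -4*((j**2 + j**2) + 290) = -4*(2*j**2 + 290) = -4*(290 + 2*j**2) = -1160 - 8*j**2)
-h(-24) = -(-1160 - 8*(-24)**2) = -(-1160 - 8*576) = -(-1160 - 4608) = -1*(-5768) = 5768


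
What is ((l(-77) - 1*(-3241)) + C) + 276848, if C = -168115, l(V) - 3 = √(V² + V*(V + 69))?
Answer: 111977 + √6545 ≈ 1.1206e+5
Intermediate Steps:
l(V) = 3 + √(V² + V*(69 + V)) (l(V) = 3 + √(V² + V*(V + 69)) = 3 + √(V² + V*(69 + V)))
((l(-77) - 1*(-3241)) + C) + 276848 = (((3 + √(-77*(69 + 2*(-77)))) - 1*(-3241)) - 168115) + 276848 = (((3 + √(-77*(69 - 154))) + 3241) - 168115) + 276848 = (((3 + √(-77*(-85))) + 3241) - 168115) + 276848 = (((3 + √6545) + 3241) - 168115) + 276848 = ((3244 + √6545) - 168115) + 276848 = (-164871 + √6545) + 276848 = 111977 + √6545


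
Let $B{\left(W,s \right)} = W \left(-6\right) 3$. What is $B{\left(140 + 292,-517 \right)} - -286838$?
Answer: $279062$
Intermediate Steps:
$B{\left(W,s \right)} = - 18 W$ ($B{\left(W,s \right)} = - 6 W 3 = - 18 W$)
$B{\left(140 + 292,-517 \right)} - -286838 = - 18 \left(140 + 292\right) - -286838 = \left(-18\right) 432 + 286838 = -7776 + 286838 = 279062$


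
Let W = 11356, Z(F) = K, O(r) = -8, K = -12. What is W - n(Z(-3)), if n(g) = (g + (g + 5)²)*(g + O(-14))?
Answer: 12096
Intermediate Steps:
Z(F) = -12
n(g) = (-8 + g)*(g + (5 + g)²) (n(g) = (g + (g + 5)²)*(g - 8) = (g + (5 + g)²)*(-8 + g) = (-8 + g)*(g + (5 + g)²))
W - n(Z(-3)) = 11356 - (-200 + (-12)³ - 63*(-12) + 3*(-12)²) = 11356 - (-200 - 1728 + 756 + 3*144) = 11356 - (-200 - 1728 + 756 + 432) = 11356 - 1*(-740) = 11356 + 740 = 12096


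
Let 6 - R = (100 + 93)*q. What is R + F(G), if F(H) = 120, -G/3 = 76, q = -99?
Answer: 19233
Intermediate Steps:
G = -228 (G = -3*76 = -228)
R = 19113 (R = 6 - (100 + 93)*(-99) = 6 - 193*(-99) = 6 - 1*(-19107) = 6 + 19107 = 19113)
R + F(G) = 19113 + 120 = 19233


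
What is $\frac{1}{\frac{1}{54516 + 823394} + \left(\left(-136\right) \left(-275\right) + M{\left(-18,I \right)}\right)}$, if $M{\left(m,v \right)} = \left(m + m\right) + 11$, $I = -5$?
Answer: $\frac{877910}{32811886251} \approx 2.6756 \cdot 10^{-5}$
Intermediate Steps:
$M{\left(m,v \right)} = 11 + 2 m$ ($M{\left(m,v \right)} = 2 m + 11 = 11 + 2 m$)
$\frac{1}{\frac{1}{54516 + 823394} + \left(\left(-136\right) \left(-275\right) + M{\left(-18,I \right)}\right)} = \frac{1}{\frac{1}{54516 + 823394} + \left(\left(-136\right) \left(-275\right) + \left(11 + 2 \left(-18\right)\right)\right)} = \frac{1}{\frac{1}{877910} + \left(37400 + \left(11 - 36\right)\right)} = \frac{1}{\frac{1}{877910} + \left(37400 - 25\right)} = \frac{1}{\frac{1}{877910} + 37375} = \frac{1}{\frac{32811886251}{877910}} = \frac{877910}{32811886251}$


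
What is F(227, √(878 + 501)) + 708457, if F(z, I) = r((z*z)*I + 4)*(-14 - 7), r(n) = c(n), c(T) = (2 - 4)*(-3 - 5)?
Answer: 708121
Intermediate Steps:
c(T) = 16 (c(T) = -2*(-8) = 16)
r(n) = 16
F(z, I) = -336 (F(z, I) = 16*(-14 - 7) = 16*(-21) = -336)
F(227, √(878 + 501)) + 708457 = -336 + 708457 = 708121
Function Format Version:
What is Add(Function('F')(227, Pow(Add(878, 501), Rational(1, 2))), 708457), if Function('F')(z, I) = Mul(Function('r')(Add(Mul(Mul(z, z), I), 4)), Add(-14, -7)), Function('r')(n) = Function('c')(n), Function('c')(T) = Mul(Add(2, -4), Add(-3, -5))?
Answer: 708121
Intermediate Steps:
Function('c')(T) = 16 (Function('c')(T) = Mul(-2, -8) = 16)
Function('r')(n) = 16
Function('F')(z, I) = -336 (Function('F')(z, I) = Mul(16, Add(-14, -7)) = Mul(16, -21) = -336)
Add(Function('F')(227, Pow(Add(878, 501), Rational(1, 2))), 708457) = Add(-336, 708457) = 708121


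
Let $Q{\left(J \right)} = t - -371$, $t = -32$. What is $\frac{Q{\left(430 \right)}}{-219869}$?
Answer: $- \frac{339}{219869} \approx -0.0015418$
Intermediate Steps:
$Q{\left(J \right)} = 339$ ($Q{\left(J \right)} = -32 - -371 = -32 + 371 = 339$)
$\frac{Q{\left(430 \right)}}{-219869} = \frac{339}{-219869} = 339 \left(- \frac{1}{219869}\right) = - \frac{339}{219869}$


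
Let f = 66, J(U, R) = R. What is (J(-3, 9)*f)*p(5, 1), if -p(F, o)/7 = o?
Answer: -4158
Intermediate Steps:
p(F, o) = -7*o
(J(-3, 9)*f)*p(5, 1) = (9*66)*(-7*1) = 594*(-7) = -4158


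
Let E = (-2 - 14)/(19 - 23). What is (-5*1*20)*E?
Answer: -400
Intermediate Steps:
E = 4 (E = -16/(-4) = -16*(-1/4) = 4)
(-5*1*20)*E = (-5*1*20)*4 = -5*20*4 = -100*4 = -400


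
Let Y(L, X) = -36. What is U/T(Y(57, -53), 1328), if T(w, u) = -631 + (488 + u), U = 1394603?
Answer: 1394603/1185 ≈ 1176.9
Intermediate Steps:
T(w, u) = -143 + u
U/T(Y(57, -53), 1328) = 1394603/(-143 + 1328) = 1394603/1185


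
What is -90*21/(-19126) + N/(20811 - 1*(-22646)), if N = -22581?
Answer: -174875238/415579291 ≈ -0.42080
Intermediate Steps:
-90*21/(-19126) + N/(20811 - 1*(-22646)) = -90*21/(-19126) - 22581/(20811 - 1*(-22646)) = -1890*(-1/19126) - 22581/(20811 + 22646) = 945/9563 - 22581/43457 = -174875238/415579291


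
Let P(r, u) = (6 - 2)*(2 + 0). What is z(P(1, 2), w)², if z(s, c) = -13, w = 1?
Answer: 169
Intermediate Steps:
P(r, u) = 8 (P(r, u) = 4*2 = 8)
z(P(1, 2), w)² = (-13)² = 169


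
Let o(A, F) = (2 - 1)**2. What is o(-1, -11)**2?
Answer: 1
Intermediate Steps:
o(A, F) = 1 (o(A, F) = 1**2 = 1)
o(-1, -11)**2 = 1**2 = 1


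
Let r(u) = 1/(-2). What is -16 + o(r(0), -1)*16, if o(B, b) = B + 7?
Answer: 88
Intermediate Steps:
r(u) = -½
o(B, b) = 7 + B
-16 + o(r(0), -1)*16 = -16 + (7 - ½)*16 = -16 + (13/2)*16 = -16 + 104 = 88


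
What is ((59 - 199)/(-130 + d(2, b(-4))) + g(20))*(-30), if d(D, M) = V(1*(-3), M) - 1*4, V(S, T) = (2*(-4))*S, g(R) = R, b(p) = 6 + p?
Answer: -7020/11 ≈ -638.18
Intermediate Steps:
V(S, T) = -8*S
d(D, M) = 20 (d(D, M) = -8*(-3) - 1*4 = -8*(-3) - 4 = 24 - 4 = 20)
((59 - 199)/(-130 + d(2, b(-4))) + g(20))*(-30) = ((59 - 199)/(-130 + 20) + 20)*(-30) = (-140/(-110) + 20)*(-30) = (-140*(-1/110) + 20)*(-30) = (14/11 + 20)*(-30) = (234/11)*(-30) = -7020/11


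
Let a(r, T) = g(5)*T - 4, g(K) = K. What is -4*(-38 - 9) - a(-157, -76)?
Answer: 572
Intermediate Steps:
a(r, T) = -4 + 5*T (a(r, T) = 5*T - 4 = -4 + 5*T)
-4*(-38 - 9) - a(-157, -76) = -4*(-38 - 9) - (-4 + 5*(-76)) = -4*(-47) - (-4 - 380) = 188 - 1*(-384) = 188 + 384 = 572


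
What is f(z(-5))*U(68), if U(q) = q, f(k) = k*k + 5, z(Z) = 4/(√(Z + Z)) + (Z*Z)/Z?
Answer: 9656/5 + 272*I*√10 ≈ 1931.2 + 860.14*I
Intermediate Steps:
z(Z) = Z + 2*√2/√Z (z(Z) = 4/(√(2*Z)) + Z²/Z = 4/((√2*√Z)) + Z = 4*(√2/(2*√Z)) + Z = 2*√2/√Z + Z = Z + 2*√2/√Z)
f(k) = 5 + k² (f(k) = k² + 5 = 5 + k²)
f(z(-5))*U(68) = (5 + (-5 + 2*√2/√(-5))²)*68 = (5 + (-5 + 2*√2*(-I*√5/5))²)*68 = (5 + (-5 - 2*I*√10/5)²)*68 = 340 + 68*(-5 - 2*I*√10/5)²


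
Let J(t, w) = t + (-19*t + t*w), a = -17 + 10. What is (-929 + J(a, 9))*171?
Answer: -148086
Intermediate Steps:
a = -7
J(t, w) = -18*t + t*w
(-929 + J(a, 9))*171 = (-929 - 7*(-18 + 9))*171 = (-929 - 7*(-9))*171 = (-929 + 63)*171 = -866*171 = -148086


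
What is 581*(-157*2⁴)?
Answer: -1459472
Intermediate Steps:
581*(-157*2⁴) = 581*(-157*16) = 581*(-2512) = -1459472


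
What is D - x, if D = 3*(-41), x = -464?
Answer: 341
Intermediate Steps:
D = -123
D - x = -123 - 1*(-464) = -123 + 464 = 341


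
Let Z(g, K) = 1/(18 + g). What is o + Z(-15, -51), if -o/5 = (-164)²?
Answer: -403439/3 ≈ -1.3448e+5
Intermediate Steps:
o = -134480 (o = -5*(-164)² = -5*26896 = -134480)
o + Z(-15, -51) = -134480 + 1/(18 - 15) = -134480 + 1/3 = -134480 + ⅓ = -403439/3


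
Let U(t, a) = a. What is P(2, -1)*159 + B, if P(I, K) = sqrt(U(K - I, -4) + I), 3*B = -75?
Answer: -25 + 159*I*sqrt(2) ≈ -25.0 + 224.86*I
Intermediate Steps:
B = -25 (B = (1/3)*(-75) = -25)
P(I, K) = sqrt(-4 + I)
P(2, -1)*159 + B = sqrt(-4 + 2)*159 - 25 = sqrt(-2)*159 - 25 = (I*sqrt(2))*159 - 25 = 159*I*sqrt(2) - 25 = -25 + 159*I*sqrt(2)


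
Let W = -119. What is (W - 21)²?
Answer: 19600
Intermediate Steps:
(W - 21)² = (-119 - 21)² = (-140)² = 19600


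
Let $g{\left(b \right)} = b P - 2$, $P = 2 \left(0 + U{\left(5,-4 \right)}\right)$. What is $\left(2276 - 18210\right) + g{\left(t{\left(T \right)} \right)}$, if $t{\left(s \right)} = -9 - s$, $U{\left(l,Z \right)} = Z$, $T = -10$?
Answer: $-15944$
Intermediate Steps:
$P = -8$ ($P = 2 \left(0 - 4\right) = 2 \left(-4\right) = -8$)
$g{\left(b \right)} = -2 - 8 b$ ($g{\left(b \right)} = b \left(-8\right) - 2 = - 8 b - 2 = -2 - 8 b$)
$\left(2276 - 18210\right) + g{\left(t{\left(T \right)} \right)} = \left(2276 - 18210\right) - \left(2 + 8 \left(-9 - -10\right)\right) = \left(2276 - 18210\right) - \left(2 + 8 \left(-9 + 10\right)\right) = -15934 - 10 = -15944$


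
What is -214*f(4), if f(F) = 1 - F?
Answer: 642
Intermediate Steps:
-214*f(4) = -214*(1 - 1*4) = -214*(1 - 4) = -214*(-3) = 642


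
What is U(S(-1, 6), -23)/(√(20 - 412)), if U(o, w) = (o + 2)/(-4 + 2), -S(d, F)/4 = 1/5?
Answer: 3*I*√2/140 ≈ 0.030305*I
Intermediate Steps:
S(d, F) = -⅘ (S(d, F) = -4/5 = -4*⅕ = -⅘)
U(o, w) = -1 - o/2 (U(o, w) = (2 + o)/(-2) = (2 + o)*(-½) = -1 - o/2)
U(S(-1, 6), -23)/(√(20 - 412)) = (-1 - ½*(-⅘))/(√(20 - 412)) = (-1 + ⅖)/(√(-392)) = -3*(-I*√2/28)/5 = -(-3)*I*√2/140 = 3*I*√2/140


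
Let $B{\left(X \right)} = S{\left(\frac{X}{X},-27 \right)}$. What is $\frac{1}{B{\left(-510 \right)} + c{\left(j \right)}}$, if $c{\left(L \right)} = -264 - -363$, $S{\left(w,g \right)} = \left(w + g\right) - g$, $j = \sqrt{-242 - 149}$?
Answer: $\frac{1}{100} \approx 0.01$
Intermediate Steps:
$j = i \sqrt{391}$ ($j = \sqrt{-391} = i \sqrt{391} \approx 19.774 i$)
$S{\left(w,g \right)} = w$ ($S{\left(w,g \right)} = \left(g + w\right) - g = w$)
$c{\left(L \right)} = 99$ ($c{\left(L \right)} = -264 + 363 = 99$)
$B{\left(X \right)} = 1$ ($B{\left(X \right)} = \frac{X}{X} = 1$)
$\frac{1}{B{\left(-510 \right)} + c{\left(j \right)}} = \frac{1}{1 + 99} = \frac{1}{100}$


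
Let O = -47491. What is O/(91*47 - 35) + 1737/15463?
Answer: -103854997/9370578 ≈ -11.083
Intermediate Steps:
O/(91*47 - 35) + 1737/15463 = -47491/(91*47 - 35) + 1737/15463 = -47491/(4277 - 35) + 1737*(1/15463) = -47491/4242 + 1737/15463 = -103854997/9370578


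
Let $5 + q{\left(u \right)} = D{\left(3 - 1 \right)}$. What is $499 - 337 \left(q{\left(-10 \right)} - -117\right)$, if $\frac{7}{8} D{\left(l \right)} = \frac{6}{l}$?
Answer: $- \frac{268803}{7} \approx -38400.0$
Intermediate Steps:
$D{\left(l \right)} = \frac{48}{7 l}$ ($D{\left(l \right)} = \frac{8 \frac{6}{l}}{7} = \frac{48}{7 l}$)
$q{\left(u \right)} = - \frac{11}{7}$ ($q{\left(u \right)} = -5 + \frac{48}{7 \left(3 - 1\right)} = -5 + \frac{48}{7 \cdot 2} = -5 + \frac{48}{7} \cdot \frac{1}{2} = -5 + \frac{24}{7} = - \frac{11}{7}$)
$499 - 337 \left(q{\left(-10 \right)} - -117\right) = 499 - 337 \left(- \frac{11}{7} - -117\right) = 499 - 337 \left(- \frac{11}{7} + 117\right) = 499 - \frac{272296}{7} = - \frac{268803}{7}$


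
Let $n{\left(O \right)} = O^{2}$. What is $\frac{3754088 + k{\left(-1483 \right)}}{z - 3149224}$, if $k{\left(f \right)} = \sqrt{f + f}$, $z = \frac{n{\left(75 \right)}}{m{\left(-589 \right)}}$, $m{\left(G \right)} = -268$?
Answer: $- \frac{1006095584}{843997657} - \frac{268 i \sqrt{2966}}{843997657} \approx -1.1921 - 1.7293 \cdot 10^{-5} i$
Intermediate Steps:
$z = - \frac{5625}{268}$ ($z = \frac{75^{2}}{-268} = 5625 \left(- \frac{1}{268}\right) = - \frac{5625}{268} \approx -20.989$)
$k{\left(f \right)} = \sqrt{2} \sqrt{f}$ ($k{\left(f \right)} = \sqrt{2 f} = \sqrt{2} \sqrt{f}$)
$\frac{3754088 + k{\left(-1483 \right)}}{z - 3149224} = \frac{3754088 + \sqrt{2} \sqrt{-1483}}{- \frac{5625}{268} - 3149224} = \frac{3754088 + \sqrt{2} i \sqrt{1483}}{- \frac{843997657}{268}} = \left(3754088 + i \sqrt{2966}\right) \left(- \frac{268}{843997657}\right) = - \frac{1006095584}{843997657} - \frac{268 i \sqrt{2966}}{843997657}$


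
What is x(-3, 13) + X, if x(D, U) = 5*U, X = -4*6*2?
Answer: 17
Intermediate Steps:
X = -48 (X = -24*2 = -48)
x(-3, 13) + X = 5*13 - 48 = 65 - 48 = 17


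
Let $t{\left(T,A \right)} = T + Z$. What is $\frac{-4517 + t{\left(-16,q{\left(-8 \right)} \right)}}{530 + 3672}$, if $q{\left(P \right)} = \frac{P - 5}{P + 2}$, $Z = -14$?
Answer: $- \frac{4547}{4202} \approx -1.0821$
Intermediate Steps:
$q{\left(P \right)} = \frac{-5 + P}{2 + P}$
$t{\left(T,A \right)} = -14 + T$ ($t{\left(T,A \right)} = T - 14 = -14 + T$)
$\frac{-4517 + t{\left(-16,q{\left(-8 \right)} \right)}}{530 + 3672} = \frac{-4517 - 30}{530 + 3672} = \frac{-4517 - 30}{4202} = \left(-4547\right) \frac{1}{4202} = - \frac{4547}{4202}$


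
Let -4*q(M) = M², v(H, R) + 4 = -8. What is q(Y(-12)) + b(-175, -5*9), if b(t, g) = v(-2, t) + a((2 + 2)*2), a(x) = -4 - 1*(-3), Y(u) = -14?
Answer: -62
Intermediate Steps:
a(x) = -1 (a(x) = -4 + 3 = -1)
v(H, R) = -12 (v(H, R) = -4 - 8 = -12)
q(M) = -M²/4
b(t, g) = -13 (b(t, g) = -12 - 1 = -13)
q(Y(-12)) + b(-175, -5*9) = -¼*(-14)² - 13 = -¼*196 - 13 = -49 - 13 = -62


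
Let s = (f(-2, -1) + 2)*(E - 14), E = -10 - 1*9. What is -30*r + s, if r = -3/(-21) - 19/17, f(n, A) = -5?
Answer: 15261/119 ≈ 128.24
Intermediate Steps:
E = -19 (E = -10 - 9 = -19)
s = 99 (s = (-5 + 2)*(-19 - 14) = -3*(-33) = 99)
r = -116/119 (r = -3*(-1/21) - 19*1/17 = 1/7 - 19/17 = -116/119 ≈ -0.97479)
-30*r + s = -30*(-116/119) + 99 = 3480/119 + 99 = 15261/119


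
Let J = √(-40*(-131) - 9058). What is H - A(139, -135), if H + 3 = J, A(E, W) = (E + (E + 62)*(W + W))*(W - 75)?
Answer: -11367513 + I*√3818 ≈ -1.1368e+7 + 61.79*I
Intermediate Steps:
A(E, W) = (-75 + W)*(E + 2*W*(62 + E)) (A(E, W) = (E + (62 + E)*(2*W))*(-75 + W) = (E + 2*W*(62 + E))*(-75 + W) = (-75 + W)*(E + 2*W*(62 + E)))
J = I*√3818 (J = √(5240 - 9058) = √(-3818) = I*√3818 ≈ 61.79*I)
H = -3 + I*√3818 ≈ -3.0 + 61.79*I
H - A(139, -135) = (-3 + I*√3818) - (-9300*(-135) - 75*139 + 124*(-135)² - 149*139*(-135) + 2*139*(-135)²) = (-3 + I*√3818) - (1255500 - 10425 + 124*18225 + 2795985 + 2*139*18225) = (-3 + I*√3818) - (1255500 - 10425 + 2259900 + 2795985 + 5066550) = (-3 + I*√3818) - 1*11367510 = (-3 + I*√3818) - 11367510 = -11367513 + I*√3818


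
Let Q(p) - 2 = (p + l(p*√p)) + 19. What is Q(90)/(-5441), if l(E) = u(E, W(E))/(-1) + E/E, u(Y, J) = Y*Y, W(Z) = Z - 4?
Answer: 728888/5441 ≈ 133.96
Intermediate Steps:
W(Z) = -4 + Z
u(Y, J) = Y²
l(E) = 1 - E² (l(E) = E²/(-1) + E/E = E²*(-1) + 1 = -E² + 1 = 1 - E²)
Q(p) = 22 + p - p³ (Q(p) = 2 + ((p + (1 - (p*√p)²)) + 19) = 2 + ((p + (1 - (p^(3/2))²)) + 19) = 2 + ((p + (1 - p³)) + 19) = 2 + ((1 + p - p³) + 19) = 2 + (20 + p - p³) = 22 + p - p³)
Q(90)/(-5441) = (22 + 90 - 1*90³)/(-5441) = (22 + 90 - 1*729000)*(-1/5441) = (22 + 90 - 729000)*(-1/5441) = -728888*(-1/5441) = 728888/5441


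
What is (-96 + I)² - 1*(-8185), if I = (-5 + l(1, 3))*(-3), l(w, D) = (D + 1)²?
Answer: 24826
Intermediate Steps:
l(w, D) = (1 + D)²
I = -33 (I = (-5 + (1 + 3)²)*(-3) = (-5 + 4²)*(-3) = (-5 + 16)*(-3) = 11*(-3) = -33)
(-96 + I)² - 1*(-8185) = (-96 - 33)² - 1*(-8185) = (-129)² + 8185 = 16641 + 8185 = 24826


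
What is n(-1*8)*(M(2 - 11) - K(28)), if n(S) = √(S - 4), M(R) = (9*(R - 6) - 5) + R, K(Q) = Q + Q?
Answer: -410*I*√3 ≈ -710.14*I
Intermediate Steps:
K(Q) = 2*Q
M(R) = -59 + 10*R (M(R) = (9*(-6 + R) - 5) + R = ((-54 + 9*R) - 5) + R = (-59 + 9*R) + R = -59 + 10*R)
n(S) = √(-4 + S)
n(-1*8)*(M(2 - 11) - K(28)) = √(-4 - 1*8)*((-59 + 10*(2 - 11)) - 2*28) = √(-4 - 8)*((-59 + 10*(-9)) - 1*56) = √(-12)*((-59 - 90) - 56) = (2*I*√3)*(-149 - 56) = (2*I*√3)*(-205) = -410*I*√3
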